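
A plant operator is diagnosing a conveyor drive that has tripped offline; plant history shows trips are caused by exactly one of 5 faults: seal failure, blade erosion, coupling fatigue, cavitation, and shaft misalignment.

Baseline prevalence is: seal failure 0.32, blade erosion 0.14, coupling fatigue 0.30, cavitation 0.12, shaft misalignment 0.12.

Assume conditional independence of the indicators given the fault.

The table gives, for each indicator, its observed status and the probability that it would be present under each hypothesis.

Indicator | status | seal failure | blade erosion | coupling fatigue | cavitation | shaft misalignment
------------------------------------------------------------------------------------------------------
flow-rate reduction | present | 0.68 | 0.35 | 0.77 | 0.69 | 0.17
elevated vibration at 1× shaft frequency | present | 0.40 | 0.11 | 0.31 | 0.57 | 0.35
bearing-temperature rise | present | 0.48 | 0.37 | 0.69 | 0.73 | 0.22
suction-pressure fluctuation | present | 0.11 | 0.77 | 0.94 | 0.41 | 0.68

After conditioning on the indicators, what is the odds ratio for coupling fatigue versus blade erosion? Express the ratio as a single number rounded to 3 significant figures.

30.2

The normalizing constant cancels in an odds ratio, so compute prior × likelihood for the two hypotheses only:
  coupling fatigue: 0.30 × 0.77 × 0.31 × 0.69 × 0.94 = 0.046446
  blade erosion: 0.14 × 0.35 × 0.11 × 0.37 × 0.77 = 0.0015356
Odds(coupling fatigue : blade erosion) = 0.046446 / 0.0015356 ≈ 30.2.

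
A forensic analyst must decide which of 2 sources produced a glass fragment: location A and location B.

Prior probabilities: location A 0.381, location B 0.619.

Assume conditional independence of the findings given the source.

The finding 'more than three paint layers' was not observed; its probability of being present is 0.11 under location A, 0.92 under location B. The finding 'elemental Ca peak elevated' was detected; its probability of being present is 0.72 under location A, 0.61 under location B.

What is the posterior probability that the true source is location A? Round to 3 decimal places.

Multiply each prior by the joint likelihood of the evidence pattern (using 1 − P(present | H) for each absent finding):
  location A: 0.381 × (1 − 0.11) × 0.72 = 0.24414
  location B: 0.619 × (1 − 0.92) × 0.61 = 0.030207
Normalizing constant Z = 0.24414 + 0.030207 = 0.27435.
P(location A | evidence) = 0.24414 / 0.27435 ≈ 0.890.

0.890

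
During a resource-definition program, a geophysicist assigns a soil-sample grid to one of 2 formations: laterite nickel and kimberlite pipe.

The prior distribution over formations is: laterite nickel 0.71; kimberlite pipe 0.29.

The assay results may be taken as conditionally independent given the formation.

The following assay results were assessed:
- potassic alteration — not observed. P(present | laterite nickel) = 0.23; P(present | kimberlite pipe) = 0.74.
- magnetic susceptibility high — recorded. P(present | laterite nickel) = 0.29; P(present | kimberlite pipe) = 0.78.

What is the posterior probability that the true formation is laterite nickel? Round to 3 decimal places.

0.729

For each hypothesis, the unnormalized posterior weight is prior × product of the assay result likelihoods (using 1 − P(present | H) for each absent assay result):
  laterite nickel: 0.71 × (1 − 0.23) × 0.29 = 0.15854
  kimberlite pipe: 0.29 × (1 − 0.74) × 0.78 = 0.058812
Normalizing constant Z = 0.15854 + 0.058812 = 0.21735.
P(laterite nickel | evidence) = 0.15854 / 0.21735 ≈ 0.729.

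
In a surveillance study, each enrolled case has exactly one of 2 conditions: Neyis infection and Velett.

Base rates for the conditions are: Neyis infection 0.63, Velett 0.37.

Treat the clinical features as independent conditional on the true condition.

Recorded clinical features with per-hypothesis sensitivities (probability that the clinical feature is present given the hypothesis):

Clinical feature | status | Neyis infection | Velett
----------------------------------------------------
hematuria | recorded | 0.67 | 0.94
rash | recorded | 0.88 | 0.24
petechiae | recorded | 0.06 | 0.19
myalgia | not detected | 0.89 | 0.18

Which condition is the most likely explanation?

Multiply each prior by the joint likelihood of the clinical feature pattern (using 1 − P(present | H) for each absent clinical feature):
  Neyis infection: 0.63 × 0.67 × 0.88 × 0.06 × (1 − 0.89) = 0.0024516
  Velett: 0.37 × 0.94 × 0.24 × 0.19 × (1 − 0.18) = 0.013005
Normalizing constant Z = 0.0024516 + 0.013005 = 0.015456.
P(Neyis infection | evidence) ≈ 0.0024516 / 0.015456 ≈ 0.159
P(Velett | evidence) ≈ 0.013005 / 0.015456 ≈ 0.841
The largest is 0.841, so Velett is most probable.

Velett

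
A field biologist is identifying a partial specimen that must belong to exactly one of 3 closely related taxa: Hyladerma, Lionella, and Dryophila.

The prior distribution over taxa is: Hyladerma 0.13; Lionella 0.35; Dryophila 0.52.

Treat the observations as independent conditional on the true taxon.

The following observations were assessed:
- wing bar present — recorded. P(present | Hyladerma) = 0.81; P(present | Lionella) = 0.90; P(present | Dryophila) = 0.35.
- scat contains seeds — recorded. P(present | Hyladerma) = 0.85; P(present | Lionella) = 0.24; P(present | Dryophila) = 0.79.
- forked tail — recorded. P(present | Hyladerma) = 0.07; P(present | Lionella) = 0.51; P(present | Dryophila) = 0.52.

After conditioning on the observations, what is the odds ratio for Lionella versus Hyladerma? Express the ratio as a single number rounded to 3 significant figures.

6.15

Unnormalized posterior weight (prior times the observation likelihoods) for each of the two hypotheses:
  Lionella: 0.35 × 0.90 × 0.24 × 0.51 = 0.038556
  Hyladerma: 0.13 × 0.81 × 0.85 × 0.07 = 0.0062654
Odds(Lionella : Hyladerma) = 0.038556 / 0.0062654 ≈ 6.15.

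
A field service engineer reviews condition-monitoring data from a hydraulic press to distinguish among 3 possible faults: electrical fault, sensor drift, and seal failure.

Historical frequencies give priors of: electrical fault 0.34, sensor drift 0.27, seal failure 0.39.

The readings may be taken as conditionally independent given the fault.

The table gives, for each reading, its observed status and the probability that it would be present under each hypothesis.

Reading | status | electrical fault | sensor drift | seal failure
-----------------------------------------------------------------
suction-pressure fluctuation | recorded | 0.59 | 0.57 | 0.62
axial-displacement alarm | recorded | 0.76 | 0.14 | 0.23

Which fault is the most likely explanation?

For each hypothesis, the unnormalized posterior weight is prior × product of the reading likelihoods:
  electrical fault: 0.34 × 0.59 × 0.76 = 0.15246
  sensor drift: 0.27 × 0.57 × 0.14 = 0.021546
  seal failure: 0.39 × 0.62 × 0.23 = 0.055614
The unnormalized weights sum to 0.22962.
P(electrical fault | evidence) ≈ 0.15246 / 0.22962 ≈ 0.664
P(sensor drift | evidence) ≈ 0.021546 / 0.22962 ≈ 0.094
P(seal failure | evidence) ≈ 0.055614 / 0.22962 ≈ 0.242
The largest is 0.664, so electrical fault is most probable.

electrical fault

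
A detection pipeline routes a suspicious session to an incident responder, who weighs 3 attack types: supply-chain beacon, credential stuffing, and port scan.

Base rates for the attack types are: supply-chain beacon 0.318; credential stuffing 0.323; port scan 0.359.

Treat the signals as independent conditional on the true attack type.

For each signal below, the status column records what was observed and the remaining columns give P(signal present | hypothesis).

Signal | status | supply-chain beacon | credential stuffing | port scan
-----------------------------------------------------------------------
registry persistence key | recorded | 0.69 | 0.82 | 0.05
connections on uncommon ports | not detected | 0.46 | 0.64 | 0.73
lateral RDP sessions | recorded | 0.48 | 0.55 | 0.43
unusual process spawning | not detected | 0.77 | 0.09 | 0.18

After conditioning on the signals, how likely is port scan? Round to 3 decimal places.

0.027

Multiply each prior by the joint likelihood of the signal pattern (using 1 − P(present | H) for each absent signal):
  supply-chain beacon: 0.318 × 0.69 × (1 − 0.46) × 0.48 × (1 − 0.77) = 0.013081
  credential stuffing: 0.323 × 0.82 × (1 − 0.64) × 0.55 × (1 − 0.09) = 0.047722
  port scan: 0.359 × 0.05 × (1 − 0.73) × 0.43 × (1 − 0.18) = 0.0017089
The unnormalized weights sum to 0.062512.
P(port scan | evidence) = 0.0017089 / 0.062512 ≈ 0.027.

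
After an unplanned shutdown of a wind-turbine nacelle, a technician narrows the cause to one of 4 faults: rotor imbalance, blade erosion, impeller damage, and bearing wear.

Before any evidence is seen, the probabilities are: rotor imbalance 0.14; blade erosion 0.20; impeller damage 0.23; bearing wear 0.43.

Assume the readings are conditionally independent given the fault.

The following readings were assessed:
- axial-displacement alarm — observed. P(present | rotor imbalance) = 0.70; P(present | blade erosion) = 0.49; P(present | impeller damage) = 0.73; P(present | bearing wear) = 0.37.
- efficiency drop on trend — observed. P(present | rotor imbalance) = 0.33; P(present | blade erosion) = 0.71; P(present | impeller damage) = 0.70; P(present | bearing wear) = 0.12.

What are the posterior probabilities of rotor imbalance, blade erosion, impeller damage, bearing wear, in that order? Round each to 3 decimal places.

Multiply each prior by the joint likelihood of the reading pattern:
  rotor imbalance: 0.14 × 0.70 × 0.33 = 0.03234
  blade erosion: 0.20 × 0.49 × 0.71 = 0.06958
  impeller damage: 0.23 × 0.73 × 0.70 = 0.11753
  bearing wear: 0.43 × 0.37 × 0.12 = 0.019092
Normalizing constant Z = 0.03234 + 0.06958 + 0.11753 + 0.019092 = 0.23854.
P(rotor imbalance | evidence) = 0.03234 / 0.23854 ≈ 0.136
P(blade erosion | evidence) = 0.06958 / 0.23854 ≈ 0.292
P(impeller damage | evidence) = 0.11753 / 0.23854 ≈ 0.493
P(bearing wear | evidence) = 0.019092 / 0.23854 ≈ 0.080

0.136, 0.292, 0.493, 0.080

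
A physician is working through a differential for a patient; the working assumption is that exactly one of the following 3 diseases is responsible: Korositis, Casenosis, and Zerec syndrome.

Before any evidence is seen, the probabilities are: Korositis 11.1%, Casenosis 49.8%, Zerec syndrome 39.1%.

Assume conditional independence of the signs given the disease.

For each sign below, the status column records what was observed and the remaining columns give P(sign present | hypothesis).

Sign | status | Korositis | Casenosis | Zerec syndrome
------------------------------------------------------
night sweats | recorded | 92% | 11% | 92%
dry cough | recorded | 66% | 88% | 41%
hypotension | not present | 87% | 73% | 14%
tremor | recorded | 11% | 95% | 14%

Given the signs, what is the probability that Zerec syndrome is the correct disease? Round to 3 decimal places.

Multiply each prior by the joint likelihood of the sign pattern (using 1 − P(present | H) for each absent sign):
  Korositis: 0.111 × 0.92 × 0.66 × (1 − 0.87) × 0.11 = 0.00096381
  Casenosis: 0.498 × 0.11 × 0.88 × (1 − 0.73) × 0.95 = 0.012365
  Zerec syndrome: 0.391 × 0.92 × 0.41 × (1 − 0.14) × 0.14 = 0.017757
The unnormalized weights sum to 0.031086.
P(Zerec syndrome | evidence) = 0.017757 / 0.031086 ≈ 0.571.

0.571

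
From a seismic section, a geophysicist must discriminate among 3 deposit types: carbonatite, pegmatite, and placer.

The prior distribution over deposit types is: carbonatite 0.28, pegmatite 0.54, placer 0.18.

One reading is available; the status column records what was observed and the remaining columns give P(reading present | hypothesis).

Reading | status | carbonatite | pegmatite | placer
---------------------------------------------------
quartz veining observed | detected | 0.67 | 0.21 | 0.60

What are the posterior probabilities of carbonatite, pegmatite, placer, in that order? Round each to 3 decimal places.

For each hypothesis, the unnormalized posterior weight is prior × likelihood:
  carbonatite: 0.28 × 0.67 = 0.1876
  pegmatite: 0.54 × 0.21 = 0.1134
  placer: 0.18 × 0.60 = 0.108
The unnormalized weights sum to 0.409.
P(carbonatite | evidence) = 0.1876 / 0.409 ≈ 0.459
P(pegmatite | evidence) = 0.1134 / 0.409 ≈ 0.277
P(placer | evidence) = 0.108 / 0.409 ≈ 0.264

0.459, 0.277, 0.264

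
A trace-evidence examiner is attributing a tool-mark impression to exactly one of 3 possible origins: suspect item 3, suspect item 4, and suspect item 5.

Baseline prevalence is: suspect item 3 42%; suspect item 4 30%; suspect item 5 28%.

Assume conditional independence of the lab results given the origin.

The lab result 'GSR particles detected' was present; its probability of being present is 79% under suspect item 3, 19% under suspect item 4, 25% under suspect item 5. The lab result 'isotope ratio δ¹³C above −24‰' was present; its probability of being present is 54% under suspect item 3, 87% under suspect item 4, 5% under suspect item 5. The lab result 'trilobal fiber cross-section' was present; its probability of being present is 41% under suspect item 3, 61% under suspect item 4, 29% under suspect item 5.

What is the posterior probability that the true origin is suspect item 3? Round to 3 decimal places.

By Bayes' rule with conditional independence, the unnormalized weight for each hypothesis is prior × ∏ likelihoods:
  suspect item 3: 0.42 × 0.79 × 0.54 × 0.41 = 0.073461
  suspect item 4: 0.30 × 0.19 × 0.87 × 0.61 = 0.03025
  suspect item 5: 0.28 × 0.25 × 0.05 × 0.29 = 0.001015
The unnormalized weights sum to 0.10473.
P(suspect item 3 | evidence) = 0.073461 / 0.10473 ≈ 0.701.

0.701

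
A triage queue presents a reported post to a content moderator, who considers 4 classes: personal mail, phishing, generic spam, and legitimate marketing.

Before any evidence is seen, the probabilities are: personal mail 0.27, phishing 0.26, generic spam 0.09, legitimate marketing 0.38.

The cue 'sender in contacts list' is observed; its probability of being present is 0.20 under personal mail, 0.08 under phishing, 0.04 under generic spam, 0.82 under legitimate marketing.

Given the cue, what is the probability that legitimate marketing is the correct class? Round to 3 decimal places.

For each hypothesis, the unnormalized posterior weight is prior × likelihood:
  personal mail: 0.27 × 0.20 = 0.054
  phishing: 0.26 × 0.08 = 0.0208
  generic spam: 0.09 × 0.04 = 0.0036
  legitimate marketing: 0.38 × 0.82 = 0.3116
Marginal likelihood of the evidence = 0.39.
P(legitimate marketing | evidence) = 0.3116 / 0.39 ≈ 0.799.

0.799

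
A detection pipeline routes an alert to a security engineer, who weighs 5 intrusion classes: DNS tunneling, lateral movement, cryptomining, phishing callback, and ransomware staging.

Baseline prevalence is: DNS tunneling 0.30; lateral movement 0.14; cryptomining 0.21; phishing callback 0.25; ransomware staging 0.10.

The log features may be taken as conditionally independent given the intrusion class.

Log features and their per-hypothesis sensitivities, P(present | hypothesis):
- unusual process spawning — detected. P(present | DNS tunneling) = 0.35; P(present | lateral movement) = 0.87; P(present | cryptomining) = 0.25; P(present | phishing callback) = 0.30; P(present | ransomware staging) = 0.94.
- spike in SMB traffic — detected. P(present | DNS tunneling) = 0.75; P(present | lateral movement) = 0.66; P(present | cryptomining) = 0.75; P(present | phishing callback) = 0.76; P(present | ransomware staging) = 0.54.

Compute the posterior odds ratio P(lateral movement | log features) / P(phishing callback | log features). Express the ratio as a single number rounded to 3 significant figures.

Unnormalized posterior weight (prior times the log feature likelihoods) for each of the two hypotheses:
  lateral movement: 0.14 × 0.87 × 0.66 = 0.080388
  phishing callback: 0.25 × 0.30 × 0.76 = 0.057
Posterior odds = 0.080388 / 0.057 ≈ 1.41.

1.41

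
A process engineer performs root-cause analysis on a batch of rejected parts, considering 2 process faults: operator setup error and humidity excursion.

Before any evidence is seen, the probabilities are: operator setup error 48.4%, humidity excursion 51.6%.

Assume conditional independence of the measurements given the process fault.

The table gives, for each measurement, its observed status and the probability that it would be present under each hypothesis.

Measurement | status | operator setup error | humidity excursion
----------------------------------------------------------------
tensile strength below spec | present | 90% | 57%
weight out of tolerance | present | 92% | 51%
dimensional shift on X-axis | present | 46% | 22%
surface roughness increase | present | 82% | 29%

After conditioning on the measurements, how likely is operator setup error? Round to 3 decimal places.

By Bayes' rule with conditional independence, the unnormalized weight for each hypothesis is prior × ∏ likelihoods:
  operator setup error: 0.484 × 0.90 × 0.92 × 0.46 × 0.82 = 0.15116
  humidity excursion: 0.516 × 0.57 × 0.51 × 0.22 × 0.29 = 0.0095701
Marginal likelihood of the evidence = 0.16073.
P(operator setup error | evidence) = 0.15116 / 0.16073 ≈ 0.940.

0.940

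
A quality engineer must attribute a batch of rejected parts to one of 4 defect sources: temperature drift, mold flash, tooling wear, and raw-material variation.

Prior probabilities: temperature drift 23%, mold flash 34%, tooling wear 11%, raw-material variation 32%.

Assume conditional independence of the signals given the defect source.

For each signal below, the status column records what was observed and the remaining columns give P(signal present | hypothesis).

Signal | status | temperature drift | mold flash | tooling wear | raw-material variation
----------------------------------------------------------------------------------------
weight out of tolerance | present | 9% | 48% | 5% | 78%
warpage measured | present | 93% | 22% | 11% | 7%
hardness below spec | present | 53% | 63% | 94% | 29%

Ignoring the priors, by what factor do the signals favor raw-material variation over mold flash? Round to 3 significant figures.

0.238

The Bayes factor is the ratio of the joint likelihoods of the signal pattern under the two hypotheses.
  raw-material variation: 0.78 × 0.07 × 0.29 = 0.015834
  mold flash: 0.48 × 0.22 × 0.63 = 0.066528
Bayes factor = 0.015834 / 0.066528 ≈ 0.238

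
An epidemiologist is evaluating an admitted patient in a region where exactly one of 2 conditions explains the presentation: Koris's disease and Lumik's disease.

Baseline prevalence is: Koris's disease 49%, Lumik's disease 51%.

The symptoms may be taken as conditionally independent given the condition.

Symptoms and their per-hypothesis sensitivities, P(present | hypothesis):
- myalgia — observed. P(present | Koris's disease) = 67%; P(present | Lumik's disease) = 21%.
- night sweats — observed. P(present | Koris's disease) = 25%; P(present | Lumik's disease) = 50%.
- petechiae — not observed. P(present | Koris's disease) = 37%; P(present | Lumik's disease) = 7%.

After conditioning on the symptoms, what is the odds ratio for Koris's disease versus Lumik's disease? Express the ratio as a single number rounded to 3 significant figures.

1.04

Unnormalized posterior weight (prior times the symptom likelihoods) for each of the two hypotheses (using 1 − P(present | H) for each absent symptom):
  Koris's disease: 0.49 × 0.67 × 0.25 × (1 − 0.37) = 0.051707
  Lumik's disease: 0.51 × 0.21 × 0.50 × (1 − 0.07) = 0.049801
Odds(Koris's disease : Lumik's disease) = 0.051707 / 0.049801 ≈ 1.04.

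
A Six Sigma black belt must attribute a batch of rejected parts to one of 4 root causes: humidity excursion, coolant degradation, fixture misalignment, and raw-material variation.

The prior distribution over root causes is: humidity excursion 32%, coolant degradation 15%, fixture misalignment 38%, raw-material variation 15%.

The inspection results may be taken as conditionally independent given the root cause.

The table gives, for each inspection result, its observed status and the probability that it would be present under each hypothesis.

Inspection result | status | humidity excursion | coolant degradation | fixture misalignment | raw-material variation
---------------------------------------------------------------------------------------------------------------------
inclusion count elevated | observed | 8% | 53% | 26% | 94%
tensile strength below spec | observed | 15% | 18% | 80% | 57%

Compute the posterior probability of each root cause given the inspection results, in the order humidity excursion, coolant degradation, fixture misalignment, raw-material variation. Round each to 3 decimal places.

By Bayes' rule with conditional independence, the unnormalized weight for each hypothesis is prior × ∏ likelihoods:
  humidity excursion: 0.32 × 0.08 × 0.15 = 0.00384
  coolant degradation: 0.15 × 0.53 × 0.18 = 0.01431
  fixture misalignment: 0.38 × 0.26 × 0.80 = 0.07904
  raw-material variation: 0.15 × 0.94 × 0.57 = 0.08037
Normalizing constant Z = 0.00384 + 0.01431 + 0.07904 + 0.08037 = 0.17756.
P(humidity excursion | evidence) = 0.00384 / 0.17756 ≈ 0.022
P(coolant degradation | evidence) = 0.01431 / 0.17756 ≈ 0.081
P(fixture misalignment | evidence) = 0.07904 / 0.17756 ≈ 0.445
P(raw-material variation | evidence) = 0.08037 / 0.17756 ≈ 0.453

0.022, 0.081, 0.445, 0.453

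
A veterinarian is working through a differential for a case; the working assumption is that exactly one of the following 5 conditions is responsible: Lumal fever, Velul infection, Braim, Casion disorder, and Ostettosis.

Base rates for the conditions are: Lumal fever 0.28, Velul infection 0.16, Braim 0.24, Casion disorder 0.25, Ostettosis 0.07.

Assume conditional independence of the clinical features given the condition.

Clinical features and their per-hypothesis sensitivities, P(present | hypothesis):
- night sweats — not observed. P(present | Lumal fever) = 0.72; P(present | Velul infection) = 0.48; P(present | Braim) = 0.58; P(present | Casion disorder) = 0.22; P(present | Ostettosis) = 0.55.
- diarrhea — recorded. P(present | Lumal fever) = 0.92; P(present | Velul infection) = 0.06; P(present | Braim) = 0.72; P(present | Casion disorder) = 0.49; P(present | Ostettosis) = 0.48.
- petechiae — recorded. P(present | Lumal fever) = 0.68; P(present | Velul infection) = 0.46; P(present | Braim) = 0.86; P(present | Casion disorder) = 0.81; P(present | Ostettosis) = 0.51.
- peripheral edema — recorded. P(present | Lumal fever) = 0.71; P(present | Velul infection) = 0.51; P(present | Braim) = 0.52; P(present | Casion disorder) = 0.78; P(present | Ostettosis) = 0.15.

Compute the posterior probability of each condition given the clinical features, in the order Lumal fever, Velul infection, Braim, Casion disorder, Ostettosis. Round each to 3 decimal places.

Multiply each prior by the joint likelihood of the clinical feature pattern (using 1 − P(present | H) for each absent clinical feature):
  Lumal fever: 0.28 × (1 − 0.72) × 0.92 × 0.68 × 0.71 = 0.034823
  Velul infection: 0.16 × (1 − 0.48) × 0.06 × 0.46 × 0.51 = 0.0011711
  Braim: 0.24 × (1 − 0.58) × 0.72 × 0.86 × 0.52 = 0.032456
  Casion disorder: 0.25 × (1 − 0.22) × 0.49 × 0.81 × 0.78 = 0.060368
  Ostettosis: 0.07 × (1 − 0.55) × 0.48 × 0.51 × 0.15 = 0.0011567
Marginal likelihood of the evidence = 0.12998.
P(Lumal fever | evidence) = 0.034823 / 0.12998 ≈ 0.268
P(Velul infection | evidence) = 0.0011711 / 0.12998 ≈ 0.009
P(Braim | evidence) = 0.032456 / 0.12998 ≈ 0.250
P(Casion disorder | evidence) = 0.060368 / 0.12998 ≈ 0.464
P(Ostettosis | evidence) = 0.0011567 / 0.12998 ≈ 0.009

0.268, 0.009, 0.250, 0.464, 0.009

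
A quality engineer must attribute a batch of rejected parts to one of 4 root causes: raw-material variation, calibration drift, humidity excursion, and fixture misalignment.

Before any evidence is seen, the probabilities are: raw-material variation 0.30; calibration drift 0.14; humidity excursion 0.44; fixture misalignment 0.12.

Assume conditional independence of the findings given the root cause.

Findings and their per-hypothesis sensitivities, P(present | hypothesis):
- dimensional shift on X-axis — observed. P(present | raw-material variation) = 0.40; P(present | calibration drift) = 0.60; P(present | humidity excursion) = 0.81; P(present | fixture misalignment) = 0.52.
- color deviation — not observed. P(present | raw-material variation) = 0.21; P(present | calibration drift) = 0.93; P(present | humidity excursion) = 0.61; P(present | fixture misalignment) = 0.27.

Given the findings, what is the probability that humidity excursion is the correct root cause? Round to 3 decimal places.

0.487

For each hypothesis, the unnormalized posterior weight is prior × product of the finding likelihoods (using 1 − P(present | H) for each absent finding):
  raw-material variation: 0.30 × 0.40 × (1 − 0.21) = 0.0948
  calibration drift: 0.14 × 0.60 × (1 − 0.93) = 0.00588
  humidity excursion: 0.44 × 0.81 × (1 − 0.61) = 0.139
  fixture misalignment: 0.12 × 0.52 × (1 − 0.27) = 0.045552
Normalizing constant Z = 0.0948 + 0.00588 + 0.139 + 0.045552 = 0.28523.
P(humidity excursion | evidence) = 0.139 / 0.28523 ≈ 0.487.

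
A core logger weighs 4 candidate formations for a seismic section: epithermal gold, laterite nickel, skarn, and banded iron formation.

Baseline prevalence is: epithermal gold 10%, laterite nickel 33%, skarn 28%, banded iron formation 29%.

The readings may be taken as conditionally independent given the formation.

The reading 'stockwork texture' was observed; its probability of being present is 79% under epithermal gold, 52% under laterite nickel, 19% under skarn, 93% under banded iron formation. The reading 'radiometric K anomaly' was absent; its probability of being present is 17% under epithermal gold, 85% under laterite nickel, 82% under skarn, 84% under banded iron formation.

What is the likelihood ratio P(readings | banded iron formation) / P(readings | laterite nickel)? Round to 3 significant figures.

1.91

The Bayes factor is the ratio of the joint likelihoods of the reading pattern under the two hypotheses (using 1 − P(present | H) for each absent reading).
  banded iron formation: 0.93 × (1 − 0.84) = 0.1488
  laterite nickel: 0.52 × (1 − 0.85) = 0.078
Bayes factor = 0.1488 / 0.078 ≈ 1.91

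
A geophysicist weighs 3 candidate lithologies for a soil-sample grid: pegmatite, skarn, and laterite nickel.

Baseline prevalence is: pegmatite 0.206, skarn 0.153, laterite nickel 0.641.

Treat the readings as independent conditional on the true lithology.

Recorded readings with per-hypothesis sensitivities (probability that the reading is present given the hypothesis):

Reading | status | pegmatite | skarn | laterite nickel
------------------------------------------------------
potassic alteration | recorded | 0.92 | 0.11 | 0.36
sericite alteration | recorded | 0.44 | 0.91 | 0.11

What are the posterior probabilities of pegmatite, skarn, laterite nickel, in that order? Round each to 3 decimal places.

0.672, 0.123, 0.205

By Bayes' rule with conditional independence, the unnormalized weight for each hypothesis is prior × ∏ likelihoods:
  pegmatite: 0.206 × 0.92 × 0.44 = 0.083389
  skarn: 0.153 × 0.11 × 0.91 = 0.015315
  laterite nickel: 0.641 × 0.36 × 0.11 = 0.025384
The unnormalized weights sum to 0.12409.
P(pegmatite | evidence) = 0.083389 / 0.12409 ≈ 0.672
P(skarn | evidence) = 0.015315 / 0.12409 ≈ 0.123
P(laterite nickel | evidence) = 0.025384 / 0.12409 ≈ 0.205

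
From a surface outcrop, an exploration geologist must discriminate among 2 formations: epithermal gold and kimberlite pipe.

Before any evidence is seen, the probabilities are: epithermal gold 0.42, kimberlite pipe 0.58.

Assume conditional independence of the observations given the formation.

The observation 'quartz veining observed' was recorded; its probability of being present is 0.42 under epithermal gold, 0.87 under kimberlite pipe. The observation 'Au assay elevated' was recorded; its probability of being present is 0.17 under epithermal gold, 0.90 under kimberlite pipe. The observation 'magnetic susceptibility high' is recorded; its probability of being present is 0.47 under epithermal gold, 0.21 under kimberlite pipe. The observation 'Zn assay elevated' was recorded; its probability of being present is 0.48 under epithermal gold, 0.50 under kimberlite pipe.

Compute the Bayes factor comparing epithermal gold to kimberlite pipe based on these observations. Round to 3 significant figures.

The Bayes factor is the ratio of the joint likelihoods of the evidence pattern under the two hypotheses.
  epithermal gold: 0.42 × 0.17 × 0.47 × 0.48 = 0.016108
  kimberlite pipe: 0.87 × 0.90 × 0.21 × 0.50 = 0.082215
Bayes factor = 0.016108 / 0.082215 ≈ 0.196

0.196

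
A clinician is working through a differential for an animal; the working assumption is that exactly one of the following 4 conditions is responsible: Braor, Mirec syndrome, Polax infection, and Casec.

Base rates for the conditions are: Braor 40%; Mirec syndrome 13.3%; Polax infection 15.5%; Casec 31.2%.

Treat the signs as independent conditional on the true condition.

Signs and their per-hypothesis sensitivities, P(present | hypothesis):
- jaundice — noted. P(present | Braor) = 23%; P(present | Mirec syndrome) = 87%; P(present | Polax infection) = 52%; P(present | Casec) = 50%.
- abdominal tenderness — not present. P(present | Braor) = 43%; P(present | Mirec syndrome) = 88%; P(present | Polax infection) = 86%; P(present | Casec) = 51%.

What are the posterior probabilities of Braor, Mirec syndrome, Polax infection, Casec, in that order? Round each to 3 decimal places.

0.340, 0.090, 0.073, 0.496

For each hypothesis, the unnormalized posterior weight is prior × product of the sign likelihoods (using 1 − P(present | H) for each absent sign):
  Braor: 0.400 × 0.23 × (1 − 0.43) = 0.05244
  Mirec syndrome: 0.133 × 0.87 × (1 − 0.88) = 0.013885
  Polax infection: 0.155 × 0.52 × (1 − 0.86) = 0.011284
  Casec: 0.312 × 0.50 × (1 − 0.51) = 0.07644
Marginal likelihood of the evidence = 0.15405.
P(Braor | evidence) = 0.05244 / 0.15405 ≈ 0.340
P(Mirec syndrome | evidence) = 0.013885 / 0.15405 ≈ 0.090
P(Polax infection | evidence) = 0.011284 / 0.15405 ≈ 0.073
P(Casec | evidence) = 0.07644 / 0.15405 ≈ 0.496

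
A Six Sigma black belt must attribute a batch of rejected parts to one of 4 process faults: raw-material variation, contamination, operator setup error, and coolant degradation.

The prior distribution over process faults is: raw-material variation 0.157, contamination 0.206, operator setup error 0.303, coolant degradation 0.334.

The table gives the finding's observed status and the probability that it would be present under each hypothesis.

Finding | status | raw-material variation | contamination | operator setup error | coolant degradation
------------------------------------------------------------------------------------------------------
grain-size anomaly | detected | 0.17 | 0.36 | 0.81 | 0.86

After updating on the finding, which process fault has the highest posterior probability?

Multiply each prior by the likelihood of the finding:
  raw-material variation: 0.157 × 0.17 = 0.02669
  contamination: 0.206 × 0.36 = 0.07416
  operator setup error: 0.303 × 0.81 = 0.24543
  coolant degradation: 0.334 × 0.86 = 0.28724
Normalizing constant Z = 0.02669 + 0.07416 + 0.24543 + 0.28724 = 0.63352.
P(raw-material variation | evidence) ≈ 0.02669 / 0.63352 ≈ 0.042
P(contamination | evidence) ≈ 0.07416 / 0.63352 ≈ 0.117
P(operator setup error | evidence) ≈ 0.24543 / 0.63352 ≈ 0.387
P(coolant degradation | evidence) ≈ 0.28724 / 0.63352 ≈ 0.453
The largest is 0.453, so coolant degradation is most probable.

coolant degradation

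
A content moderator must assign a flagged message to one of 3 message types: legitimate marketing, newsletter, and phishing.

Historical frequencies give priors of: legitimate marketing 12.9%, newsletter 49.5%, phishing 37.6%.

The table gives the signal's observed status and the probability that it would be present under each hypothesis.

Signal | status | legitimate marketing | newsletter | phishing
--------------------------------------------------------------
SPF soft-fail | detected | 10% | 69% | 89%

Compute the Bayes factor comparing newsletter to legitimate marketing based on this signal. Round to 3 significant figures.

Likelihood of this signal under each hypothesis:
  newsletter: 0.69
  legitimate marketing: 0.1
Bayes factor = 0.69 / 0.1 ≈ 6.90

6.90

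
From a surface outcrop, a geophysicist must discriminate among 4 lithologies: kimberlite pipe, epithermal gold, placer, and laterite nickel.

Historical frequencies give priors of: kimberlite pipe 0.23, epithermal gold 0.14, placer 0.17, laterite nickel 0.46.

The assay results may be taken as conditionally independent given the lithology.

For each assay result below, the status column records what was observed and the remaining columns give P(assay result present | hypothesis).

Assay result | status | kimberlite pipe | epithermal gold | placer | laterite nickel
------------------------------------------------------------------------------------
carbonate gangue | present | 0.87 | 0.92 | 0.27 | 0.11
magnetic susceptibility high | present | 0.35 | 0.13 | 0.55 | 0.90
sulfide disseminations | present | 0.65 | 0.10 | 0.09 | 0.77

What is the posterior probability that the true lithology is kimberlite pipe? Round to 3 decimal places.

0.539

Multiply each prior by the joint likelihood of the assay result pattern:
  kimberlite pipe: 0.23 × 0.87 × 0.35 × 0.65 = 0.045523
  epithermal gold: 0.14 × 0.92 × 0.13 × 0.10 = 0.0016744
  placer: 0.17 × 0.27 × 0.55 × 0.09 = 0.0022721
  laterite nickel: 0.46 × 0.11 × 0.90 × 0.77 = 0.035066
The unnormalized weights sum to 0.084535.
P(kimberlite pipe | evidence) = 0.045523 / 0.084535 ≈ 0.539.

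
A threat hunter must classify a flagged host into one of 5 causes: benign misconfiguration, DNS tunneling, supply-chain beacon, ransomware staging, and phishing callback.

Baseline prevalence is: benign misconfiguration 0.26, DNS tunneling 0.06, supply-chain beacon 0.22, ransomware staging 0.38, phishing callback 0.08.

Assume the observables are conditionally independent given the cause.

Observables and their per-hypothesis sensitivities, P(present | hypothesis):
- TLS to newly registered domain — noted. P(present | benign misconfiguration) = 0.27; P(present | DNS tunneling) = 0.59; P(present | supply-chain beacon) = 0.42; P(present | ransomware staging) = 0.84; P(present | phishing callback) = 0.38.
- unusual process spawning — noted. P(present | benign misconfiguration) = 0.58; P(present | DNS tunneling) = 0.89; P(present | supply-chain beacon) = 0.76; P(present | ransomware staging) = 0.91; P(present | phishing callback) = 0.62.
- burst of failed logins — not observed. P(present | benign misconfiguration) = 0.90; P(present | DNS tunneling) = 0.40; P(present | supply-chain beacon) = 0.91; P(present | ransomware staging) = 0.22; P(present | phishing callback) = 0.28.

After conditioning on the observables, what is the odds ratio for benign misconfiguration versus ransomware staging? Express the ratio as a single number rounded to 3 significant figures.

Unnormalized posterior weight (prior times the observable likelihoods) for each of the two hypotheses (using 1 − P(present | H) for each absent observable):
  benign misconfiguration: 0.26 × 0.27 × 0.58 × (1 − 0.90) = 0.0040716
  ransomware staging: 0.38 × 0.84 × 0.91 × (1 − 0.22) = 0.22657
Odds(benign misconfiguration : ransomware staging) = 0.0040716 / 0.22657 ≈ 0.0180.

0.0180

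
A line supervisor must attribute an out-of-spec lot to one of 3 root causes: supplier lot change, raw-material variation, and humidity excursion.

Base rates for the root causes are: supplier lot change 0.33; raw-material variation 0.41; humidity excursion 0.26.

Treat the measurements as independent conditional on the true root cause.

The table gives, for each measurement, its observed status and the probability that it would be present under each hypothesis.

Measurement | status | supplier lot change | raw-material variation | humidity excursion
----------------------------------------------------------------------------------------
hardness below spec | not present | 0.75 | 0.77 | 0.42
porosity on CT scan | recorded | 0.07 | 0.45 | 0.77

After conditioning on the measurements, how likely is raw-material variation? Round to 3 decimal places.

0.258

By Bayes' rule with conditional independence, the unnormalized weight for each hypothesis is prior × ∏ likelihoods (using 1 − P(present | H) for each absent measurement):
  supplier lot change: 0.33 × (1 − 0.75) × 0.07 = 0.005775
  raw-material variation: 0.41 × (1 − 0.77) × 0.45 = 0.042435
  humidity excursion: 0.26 × (1 − 0.42) × 0.77 = 0.11612
Marginal likelihood of the evidence = 0.16433.
P(raw-material variation | evidence) = 0.042435 / 0.16433 ≈ 0.258.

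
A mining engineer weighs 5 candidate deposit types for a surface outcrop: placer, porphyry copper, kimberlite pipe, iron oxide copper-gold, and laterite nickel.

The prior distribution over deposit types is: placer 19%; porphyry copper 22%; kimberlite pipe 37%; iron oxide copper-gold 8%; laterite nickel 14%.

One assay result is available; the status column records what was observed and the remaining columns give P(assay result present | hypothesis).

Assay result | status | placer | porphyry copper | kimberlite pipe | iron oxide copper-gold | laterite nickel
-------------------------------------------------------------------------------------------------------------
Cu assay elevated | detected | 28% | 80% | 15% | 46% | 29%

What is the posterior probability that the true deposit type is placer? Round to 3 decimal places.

Multiply each prior by the likelihood of the assay result:
  placer: 0.19 × 0.28 = 0.0532
  porphyry copper: 0.22 × 0.80 = 0.176
  kimberlite pipe: 0.37 × 0.15 = 0.0555
  iron oxide copper-gold: 0.08 × 0.46 = 0.0368
  laterite nickel: 0.14 × 0.29 = 0.0406
The unnormalized weights sum to 0.3621.
P(placer | evidence) = 0.0532 / 0.3621 ≈ 0.147.

0.147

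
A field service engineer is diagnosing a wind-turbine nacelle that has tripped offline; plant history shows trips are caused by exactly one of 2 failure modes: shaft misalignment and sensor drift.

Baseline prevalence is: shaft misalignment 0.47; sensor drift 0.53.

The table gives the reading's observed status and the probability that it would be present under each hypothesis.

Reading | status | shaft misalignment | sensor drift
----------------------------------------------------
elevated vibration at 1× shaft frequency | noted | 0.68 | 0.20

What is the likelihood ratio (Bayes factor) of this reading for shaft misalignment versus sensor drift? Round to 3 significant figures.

The Bayes factor is the ratio of the two likelihoods.
  shaft misalignment: 0.68
  sensor drift: 0.2
Bayes factor = 0.68 / 0.2 ≈ 3.40

3.40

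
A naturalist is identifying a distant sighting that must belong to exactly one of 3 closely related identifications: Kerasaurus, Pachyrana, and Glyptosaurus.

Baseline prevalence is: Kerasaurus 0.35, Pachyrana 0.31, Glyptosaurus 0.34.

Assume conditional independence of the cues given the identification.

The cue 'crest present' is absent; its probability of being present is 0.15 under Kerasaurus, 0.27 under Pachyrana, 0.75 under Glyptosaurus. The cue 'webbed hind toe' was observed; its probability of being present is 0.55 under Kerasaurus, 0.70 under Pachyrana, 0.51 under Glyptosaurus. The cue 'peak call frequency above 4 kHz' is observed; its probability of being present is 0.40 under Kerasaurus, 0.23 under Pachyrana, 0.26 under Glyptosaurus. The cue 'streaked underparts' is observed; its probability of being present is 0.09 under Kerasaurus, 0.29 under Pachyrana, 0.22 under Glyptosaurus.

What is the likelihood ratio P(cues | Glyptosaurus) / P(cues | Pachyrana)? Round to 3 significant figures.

The Bayes factor is the ratio of the joint likelihoods of the cue pattern under the two hypotheses (using 1 − P(present | H) for each absent cue).
  Glyptosaurus: (1 − 0.75) × 0.51 × 0.26 × 0.22 = 0.007293
  Pachyrana: (1 − 0.27) × 0.70 × 0.23 × 0.29 = 0.034084
Bayes factor = 0.007293 / 0.034084 ≈ 0.214

0.214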